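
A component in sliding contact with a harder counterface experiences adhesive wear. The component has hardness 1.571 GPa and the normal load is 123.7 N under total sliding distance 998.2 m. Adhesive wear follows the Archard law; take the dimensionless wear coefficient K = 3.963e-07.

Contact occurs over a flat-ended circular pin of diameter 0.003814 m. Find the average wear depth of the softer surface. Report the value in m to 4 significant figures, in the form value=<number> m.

value=2.726e-06 m

Every step maintains exact precision. The intermediates are displayed rounded. Rounded once at the end to 4 significant figures.
Convert: Hardness H = 1.571 GPa = 1.571e+09 Pa.
Convert: Contact area A = π·d²/4 = π·(0.003814 m)²/4 = 1.142e-05 m².
In SI base units: W = 123.7 N, H = 1.571e+09 Pa, K = 3.963e-07.
Archard volume V = K·W·L/H = 3.963e-07 · 123.7 · 998.2 / 1.571e+09 = 3.115e-11 m³.
Depth of wear h = V/A = 3.115e-11 / 1.142e-05 = 2.726e-06 m.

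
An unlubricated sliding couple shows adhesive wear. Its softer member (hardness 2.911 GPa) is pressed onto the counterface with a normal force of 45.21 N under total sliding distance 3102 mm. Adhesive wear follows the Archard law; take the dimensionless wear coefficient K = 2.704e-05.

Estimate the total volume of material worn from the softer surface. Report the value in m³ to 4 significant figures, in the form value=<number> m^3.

value=1.303e-12 m^3

All arithmetic carries full float precision, and intermediates are shown rounded, and rounded just once: four significant digits.
Convert: The distance L = 3102 mm = 3.102 m.
Convert: Hardness H = 2.911 GPa = 2.911e+09 Pa.
In SI base units: W = 45.21 N, H = 2.911e+09 Pa, K = 2.704e-05.
The Archard volume V = K·W·L/H = 2.704e-05 · 45.21 · 3.102 / 2.911e+09 = 1.303e-12 m³.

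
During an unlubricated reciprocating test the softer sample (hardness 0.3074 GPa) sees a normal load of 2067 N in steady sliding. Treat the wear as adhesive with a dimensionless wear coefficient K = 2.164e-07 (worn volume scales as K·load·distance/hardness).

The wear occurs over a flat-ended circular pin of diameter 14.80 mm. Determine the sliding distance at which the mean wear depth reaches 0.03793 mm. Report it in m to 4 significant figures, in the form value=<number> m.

value=4484 m

Intermediates are displayed rounded. The computation runs at full float precision — a single final rounding to 4 significant figures.
Hardness H = 0.3074 GPa = 3.074e+08 Pa.
Pin diameter d = 14.80 mm = 0.01480 m. Contact area A = π·d²/4 = π·(0.01480 m)²/4 = 1.720e-04 m².
Depth limit h_lim = 0.03793 mm = 3.793e-05 m.
In SI base units, W = 2067 N, H = 3.074e+08 Pa, K = 2.164e-07.
Volume at the limit: V_lim = h_lim·A = 3.793e-05 · 1.720e-04 = 6.525e-09 m³.
So the life L = V_lim·H/(K·W) = 6.525e-09 · 3.074e+08 / (2.164e-07 · 2067) = 4484 m.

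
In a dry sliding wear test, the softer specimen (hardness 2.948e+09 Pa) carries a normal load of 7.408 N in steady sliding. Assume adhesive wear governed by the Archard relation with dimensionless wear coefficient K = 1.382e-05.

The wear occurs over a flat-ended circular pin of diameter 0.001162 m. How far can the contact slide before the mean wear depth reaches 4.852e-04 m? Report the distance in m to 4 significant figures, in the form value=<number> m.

The algebra runs at exact precision; intermediates are displayed rounded; a single final rounding, at four significant figures.
Contact area A = π·d²/4 = π·(0.001162 m)²/4 = 1.060e-06 m².
SI base units throughout: W = 7.408 N, H = 2.948e+09 Pa, K = 1.382e-05.
Allowed volume V_lim = h_lim·A = 4.852e-04 · 1.060e-06 = 5.145e-10 m³.
Sliding life L = V_lim·H/(K·W) = 5.145e-10 · 2.948e+09 / (1.382e-05 · 7.408) = 1.482e+04 m.

value=1.482e+04 m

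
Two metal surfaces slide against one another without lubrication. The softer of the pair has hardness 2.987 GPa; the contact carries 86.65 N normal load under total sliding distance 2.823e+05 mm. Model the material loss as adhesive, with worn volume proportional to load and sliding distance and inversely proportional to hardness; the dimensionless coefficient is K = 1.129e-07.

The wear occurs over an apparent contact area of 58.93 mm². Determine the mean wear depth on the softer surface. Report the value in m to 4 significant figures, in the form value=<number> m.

value=1.569e-08 m

Each operation maintains full float precision. Intermediates are displayed rounded. Rounded just once to 4 significant digits.
Convert: Distance L = 2.823e+05 mm = 282.3 m.
Convert: Hardness H = 2.987 GPa = 2.987e+09 Pa.
Convert: Contact area A = 58.93 mm² = 5.893e-05 m².
As SI base values: W = 86.65 N, H = 2.987e+09 Pa, K = 1.129e-07.
By Archard's law, V = K·W·L/H = 1.129e-07 · 86.65 · 282.3 / 2.987e+09 = 9.246e-13 m³.
Mean depth h = V/A = 9.246e-13 / 5.893e-05 = 1.569e-08 m.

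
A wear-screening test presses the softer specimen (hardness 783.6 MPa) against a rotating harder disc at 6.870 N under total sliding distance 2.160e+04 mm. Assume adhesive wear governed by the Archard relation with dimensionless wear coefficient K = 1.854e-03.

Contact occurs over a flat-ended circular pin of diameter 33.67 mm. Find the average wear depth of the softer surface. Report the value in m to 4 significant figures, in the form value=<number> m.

value=3.943e-07 m

Every step carries full float precision. Intermediates are printed rounded, and rounded once at the end to four significant figures.
Convert: Total distance L = 2.160e+04 mm = 21.60 m.
Convert: Hardness H = 783.6 MPa = 7.836e+08 Pa.
Convert: Pin diameter d = 33.67 mm = 0.03367 m. Contact area A = π·d²/4 = π·(0.03367 m)²/4 = 8.904e-04 m².
Expressed in SI base units: W = 6.870 N, H = 7.836e+08 Pa, K = 1.854e-03.
Archard relation: V = K·W·L/H = 1.854e-03 · 6.870 · 21.60 / 7.836e+08 = 3.511e-10 m³.
Wear depth h = V/A = 3.511e-10 / 8.904e-04 = 3.943e-07 m.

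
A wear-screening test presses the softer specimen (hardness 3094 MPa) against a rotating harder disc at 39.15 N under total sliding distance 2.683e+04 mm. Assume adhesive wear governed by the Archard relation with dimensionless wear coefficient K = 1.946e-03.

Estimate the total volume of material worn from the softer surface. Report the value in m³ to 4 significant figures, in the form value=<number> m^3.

Each operation runs at full precision. Displayed values are rounded — a single final rounding to four significant digits.
Convert: Distance covered L = 2.683e+04 mm = 26.83 m.
Convert: Hardness H = 3094 MPa = 3.094e+09 Pa.
In SI base units, W = 39.15 N, H = 3.094e+09 Pa, K = 1.946e-03.
Wear volume V = K·W·L/H = 1.946e-03 · 39.15 · 26.83 / 3.094e+09 = 6.607e-10 m³.

value=6.607e-10 m^3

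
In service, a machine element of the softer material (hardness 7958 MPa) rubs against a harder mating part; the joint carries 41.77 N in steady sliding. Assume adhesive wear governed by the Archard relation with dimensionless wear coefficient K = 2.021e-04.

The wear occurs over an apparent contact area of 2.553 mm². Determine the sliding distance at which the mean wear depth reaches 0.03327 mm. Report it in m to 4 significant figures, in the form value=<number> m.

value=80.07 m

The algebra runs at full float precision; intermediate values appear rounded. Rounded once at the end: 4 significant figures.
Hardness H = 7958 MPa = 7.958e+09 Pa.
Contact area A = 2.553 mm² = 2.553e-06 m².
Depth limit h_lim = 0.03327 mm = 3.327e-05 m.
SI base units throughout: W = 41.77 N, H = 7.958e+09 Pa, K = 2.021e-04.
Allowed volume V_lim = h_lim·A = 3.327e-05 · 2.553e-06 = 8.494e-11 m³.
Sliding life L = V_lim·H/(K·W) = 8.494e-11 · 7.958e+09 / (2.021e-04 · 41.77) = 80.07 m.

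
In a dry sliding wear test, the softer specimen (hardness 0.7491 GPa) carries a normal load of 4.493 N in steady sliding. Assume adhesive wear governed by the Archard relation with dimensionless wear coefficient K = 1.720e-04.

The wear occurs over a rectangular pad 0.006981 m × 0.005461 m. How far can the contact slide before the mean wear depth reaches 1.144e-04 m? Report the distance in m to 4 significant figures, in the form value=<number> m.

Each operation runs at full float precision; the intermediates are displayed rounded; one final rounding: 4 significant figures.
Convert: Hardness H = 0.7491 GPa = 7.491e+08 Pa.
Convert: Contact area A = 0.006981 m × 0.005461 m = 3.812e-05 m².
Collected in SI base units: W = 4.493 N, H = 7.491e+08 Pa, K = 1.720e-04.
Wearable volume V_lim = h_lim·A = 1.144e-04 · 3.812e-05 = 4.361e-09 m³.
Life L = V_lim·H/(K·W) = 4.361e-09 · 7.491e+08 / (1.720e-04 · 4.493) = 4228 m.

value=4228 m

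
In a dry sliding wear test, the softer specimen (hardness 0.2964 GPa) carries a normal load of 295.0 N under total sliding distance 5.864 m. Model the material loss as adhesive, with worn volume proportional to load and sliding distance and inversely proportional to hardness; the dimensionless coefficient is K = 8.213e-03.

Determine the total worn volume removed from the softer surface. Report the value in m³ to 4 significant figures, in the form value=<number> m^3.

value=4.793e-08 m^3

Each operation carries full precision — intermediate values are printed rounded; one final rounding to four significant digits.
Convert: Hardness H = 0.2964 GPa = 2.964e+08 Pa.
SI base units throughout: W = 295.0 N, H = 2.964e+08 Pa, K = 8.213e-03.
Archard volume V = K·W·L/H = 8.213e-03 · 295.0 · 5.864 / 2.964e+08 = 4.793e-08 m³.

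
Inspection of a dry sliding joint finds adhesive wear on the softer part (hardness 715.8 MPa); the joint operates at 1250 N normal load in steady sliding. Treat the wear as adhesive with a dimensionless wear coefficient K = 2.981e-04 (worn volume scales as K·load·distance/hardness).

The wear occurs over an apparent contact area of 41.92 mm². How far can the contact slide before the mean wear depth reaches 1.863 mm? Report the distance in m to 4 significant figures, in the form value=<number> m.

Every step keeps exact precision. Intermediates appear rounded. Rounded just once: four significant figures.
Convert: Hardness H = 715.8 MPa = 7.158e+08 Pa.
Convert: Contact area A = 41.92 mm² = 4.192e-05 m².
Convert: Depth limit h_lim = 1.863 mm = 0.001863 m.
As SI base values: W = 1250 N, H = 7.158e+08 Pa, K = 2.981e-04.
Wearable volume V_lim = h_lim·A = 0.001863 · 4.192e-05 = 7.810e-08 m³.
Thus life L = V_lim·H/(K·W) = 7.810e-08 · 7.158e+08 / (2.981e-04 · 1250) = 150.0 m.

value=150.0 m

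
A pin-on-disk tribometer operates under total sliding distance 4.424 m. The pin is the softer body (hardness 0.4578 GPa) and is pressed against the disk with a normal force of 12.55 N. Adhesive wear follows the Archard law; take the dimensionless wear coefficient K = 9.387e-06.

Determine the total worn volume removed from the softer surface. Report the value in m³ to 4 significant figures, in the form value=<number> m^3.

Intermediate values are shown rounded; the algebra keeps full precision. Rounded just once, at 4 significant digits.
Hardness H = 0.4578 GPa = 4.578e+08 Pa.
As SI base values: W = 12.55 N, H = 4.578e+08 Pa, K = 9.387e-06.
Wear volume V = K·W·L/H = 9.387e-06 · 12.55 · 4.424 / 4.578e+08 = 1.138e-12 m³.

value=1.138e-12 m^3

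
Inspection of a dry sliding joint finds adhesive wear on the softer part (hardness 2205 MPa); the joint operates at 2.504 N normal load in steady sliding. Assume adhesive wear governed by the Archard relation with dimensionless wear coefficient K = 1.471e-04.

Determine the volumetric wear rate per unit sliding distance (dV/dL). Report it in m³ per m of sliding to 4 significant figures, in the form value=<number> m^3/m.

value=1.670e-13 m^3/m

Quoted intermediates are rounded. All arithmetic holds full precision; rounded once at the end to 4 significant digits.
Hardness H = 2205 MPa = 2.205e+09 Pa.
Expressed in SI base units: W = 2.504 N, H = 2.205e+09 Pa, K = 1.471e-04.
The wear rate dV/dL = K·W/H: 1.471e-04 · 2.504 / 2.205e+09 = 1.670e-13 m³/m.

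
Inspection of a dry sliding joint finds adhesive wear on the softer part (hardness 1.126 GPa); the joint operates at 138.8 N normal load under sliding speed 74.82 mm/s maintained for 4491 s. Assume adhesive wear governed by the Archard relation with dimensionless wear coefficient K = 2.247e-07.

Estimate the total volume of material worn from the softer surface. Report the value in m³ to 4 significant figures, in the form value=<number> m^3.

Intermediates are printed rounded, and all working math runs at full precision. Rounded once at the end, at 4 significant figures.
Convert: Sliding speed v = 74.82 mm/s = 0.07482 m/s. Distance L = v·t = 0.07482 m/s × 4491 s = 336.0 m.
Convert: Hardness H = 1.126 GPa = 1.126e+09 Pa.
In SI base units: W = 138.8 N, H = 1.126e+09 Pa, K = 2.247e-07.
Wear volume V = K·W·L/H = 2.247e-07 · 138.8 · 336.0 / 1.126e+09 = 9.307e-12 m³.

value=9.307e-12 m^3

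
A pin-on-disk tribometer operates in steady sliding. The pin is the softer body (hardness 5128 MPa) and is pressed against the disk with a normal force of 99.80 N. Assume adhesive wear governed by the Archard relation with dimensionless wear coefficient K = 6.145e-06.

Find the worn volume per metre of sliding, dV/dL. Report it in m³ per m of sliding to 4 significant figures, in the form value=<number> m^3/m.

value=1.196e-13 m^3/m

Shown intermediates are rounded, and the algebra holds full precision — a single final rounding: 4 significant digits.
Hardness H = 5128 MPa = 5.128e+09 Pa.
As SI base values: W = 99.80 N, H = 5.128e+09 Pa, K = 6.145e-06.
Wear rate dV/dL = K·W/H, per unit distance: 6.145e-06 · 99.80 / 5.128e+09 = 1.196e-13 m³/m.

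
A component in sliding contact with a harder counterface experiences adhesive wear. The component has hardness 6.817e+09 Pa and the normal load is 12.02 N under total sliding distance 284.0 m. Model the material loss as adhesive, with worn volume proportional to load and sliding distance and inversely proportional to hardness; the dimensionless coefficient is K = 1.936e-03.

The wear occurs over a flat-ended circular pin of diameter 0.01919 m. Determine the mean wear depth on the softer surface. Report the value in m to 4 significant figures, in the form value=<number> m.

All arithmetic carries full float precision; shown intermediates are rounded — rounded once at the end: four significant digits.
Convert: Contact area A = π·d²/4 = π·(0.01919 m)²/4 = 2.892e-04 m².
Collected in SI base units: W = 12.02 N, H = 6.817e+09 Pa, K = 1.936e-03.
Worn volume V = K·W·L/H = 1.936e-03 · 12.02 · 284.0 / 6.817e+09 = 9.695e-10 m³.
Depth of wear h = V/A = 9.695e-10 / 2.892e-04 = 3.352e-06 m.

value=3.352e-06 m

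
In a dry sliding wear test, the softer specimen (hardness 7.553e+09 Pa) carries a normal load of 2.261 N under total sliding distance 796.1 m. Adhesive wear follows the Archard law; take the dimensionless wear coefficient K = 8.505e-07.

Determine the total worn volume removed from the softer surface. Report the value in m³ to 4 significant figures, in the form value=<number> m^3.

value=2.027e-13 m^3

The algebra maintains full float precision, and intermediate values are displayed rounded; rounded just once to four significant digits.
As SI base values: W = 2.261 N, H = 7.553e+09 Pa, K = 8.505e-07.
Archard volume V = K·W·L/H = 8.505e-07 · 2.261 · 796.1 / 7.553e+09 = 2.027e-13 m³.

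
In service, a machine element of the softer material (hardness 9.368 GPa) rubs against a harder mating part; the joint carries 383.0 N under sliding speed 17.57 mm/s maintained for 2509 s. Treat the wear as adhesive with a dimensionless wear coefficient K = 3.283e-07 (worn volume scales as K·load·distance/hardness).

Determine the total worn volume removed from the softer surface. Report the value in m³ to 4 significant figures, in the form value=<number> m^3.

value=5.917e-13 m^3

Intermediates are printed rounded. The computation keeps full precision — one last rounding to 4 significant figures.
Sliding speed v = 17.57 mm/s = 0.01757 m/s. Path length L = v·t = 0.01757 m/s × 2509 s = 44.08 m.
Hardness H = 9.368 GPa = 9.368e+09 Pa.
In SI base units, W = 383.0 N, H = 9.368e+09 Pa, K = 3.283e-07.
The Archard volume V = K·W·L/H = 3.283e-07 · 383.0 · 44.08 / 9.368e+09 = 5.917e-13 m³.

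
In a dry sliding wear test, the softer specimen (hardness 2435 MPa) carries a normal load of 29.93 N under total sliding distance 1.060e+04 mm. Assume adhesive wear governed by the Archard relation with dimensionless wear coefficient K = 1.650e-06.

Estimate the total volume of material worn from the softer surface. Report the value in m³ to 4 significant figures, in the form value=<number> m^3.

value=2.150e-13 m^3

The intermediates are printed rounded. Each operation maintains exact precision; one final rounding: 4 significant figures.
Total distance L = 1.060e+04 mm = 10.60 m.
Hardness H = 2435 MPa = 2.435e+09 Pa.
SI base units throughout: W = 29.93 N, H = 2.435e+09 Pa, K = 1.650e-06.
Worn volume V = K·W·L/H = 1.650e-06 · 29.93 · 10.60 / 2.435e+09 = 2.150e-13 m³.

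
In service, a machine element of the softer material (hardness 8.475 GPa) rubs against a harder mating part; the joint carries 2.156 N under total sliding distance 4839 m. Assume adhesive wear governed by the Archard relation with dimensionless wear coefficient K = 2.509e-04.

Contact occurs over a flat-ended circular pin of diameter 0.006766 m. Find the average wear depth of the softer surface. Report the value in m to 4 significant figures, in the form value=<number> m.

value=8.590e-06 m

The algebra maintains full precision; printed values are rounded — rounded once at the end: four significant figures.
Convert: Hardness H = 8.475 GPa = 8.475e+09 Pa.
Convert: Contact area A = π·d²/4 = π·(0.006766 m)²/4 = 3.595e-05 m².
In SI base units, W = 2.156 N, H = 8.475e+09 Pa, K = 2.509e-04.
Volume removed: V = K·W·L/H = 2.509e-04 · 2.156 · 4839 / 8.475e+09 = 3.089e-10 m³.
Depth h = V/A = 3.089e-10 / 3.595e-05 = 8.590e-06 m.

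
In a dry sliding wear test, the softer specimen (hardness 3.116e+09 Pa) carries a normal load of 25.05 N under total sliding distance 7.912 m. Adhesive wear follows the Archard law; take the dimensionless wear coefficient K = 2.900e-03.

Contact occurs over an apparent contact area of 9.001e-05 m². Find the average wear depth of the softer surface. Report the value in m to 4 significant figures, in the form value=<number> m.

Every step carries exact precision. The intermediates appear rounded; one last rounding to 4 significant figures.
In SI base units, W = 25.05 N, H = 3.116e+09 Pa, K = 2.900e-03.
By Archard's law, V = K·W·L/H = 2.900e-03 · 25.05 · 7.912 / 3.116e+09 = 1.845e-10 m³.
Average depth h = V/A = 1.845e-10 / 9.001e-05 = 2.049e-06 m.

value=2.049e-06 m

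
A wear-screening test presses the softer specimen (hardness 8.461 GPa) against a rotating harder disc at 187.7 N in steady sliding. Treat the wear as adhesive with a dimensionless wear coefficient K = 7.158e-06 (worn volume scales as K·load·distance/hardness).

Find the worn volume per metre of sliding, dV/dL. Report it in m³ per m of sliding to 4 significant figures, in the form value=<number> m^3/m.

value=1.588e-13 m^3/m

Printed values are rounded. Every step runs at full precision, and one last rounding to 4 significant figures.
Convert: Hardness H = 8.461 GPa = 8.461e+09 Pa.
In SI base units, W = 187.7 N, H = 8.461e+09 Pa, K = 7.158e-06.
Rate of wear dV/dL = K·W/H — distance-free: 7.158e-06 · 187.7 / 8.461e+09 = 1.588e-13 m³/m.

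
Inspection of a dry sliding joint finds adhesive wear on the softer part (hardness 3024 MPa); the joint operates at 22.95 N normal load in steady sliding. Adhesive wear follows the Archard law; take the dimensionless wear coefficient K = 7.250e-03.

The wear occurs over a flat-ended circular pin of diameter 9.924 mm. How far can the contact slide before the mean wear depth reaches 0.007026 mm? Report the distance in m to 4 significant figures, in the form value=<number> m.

value=9.877 m

All arithmetic keeps full precision; the intermediates appear rounded, and a lone final rounding: 4 significant figures.
Convert: Hardness H = 3024 MPa = 3.024e+09 Pa.
Convert: Pin diameter d = 9.924 mm = 0.009924 m. Contact area A = π·d²/4 = π·(0.009924 m)²/4 = 7.735e-05 m².
Convert: Depth limit h_lim = 0.007026 mm = 7.026e-06 m.
Collected in SI base units: W = 22.95 N, H = 3.024e+09 Pa, K = 7.250e-03.
Permissible volume V_lim = h_lim·A = 7.026e-06 · 7.735e-05 = 5.435e-10 m³.
So the life L = V_lim·H/(K·W) = 5.435e-10 · 3.024e+09 / (7.250e-03 · 22.95) = 9.877 m.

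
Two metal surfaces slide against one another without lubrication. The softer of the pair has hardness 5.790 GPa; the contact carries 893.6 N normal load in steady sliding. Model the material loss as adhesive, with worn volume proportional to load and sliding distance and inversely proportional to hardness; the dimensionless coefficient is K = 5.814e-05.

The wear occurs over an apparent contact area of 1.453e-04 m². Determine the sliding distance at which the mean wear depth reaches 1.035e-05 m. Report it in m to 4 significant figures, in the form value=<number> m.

value=167.6 m

Each operation carries full precision — intermediate values are displayed rounded; one final rounding to 4 significant digits.
Hardness H = 5.790 GPa = 5.790e+09 Pa.
In SI base units, W = 893.6 N, H = 5.790e+09 Pa, K = 5.814e-05.
Volume at the limit: V_lim = h_lim·A = 1.035e-05 · 1.453e-04 = 1.504e-09 m³.
Life L = V_lim·H/(K·W) = 1.504e-09 · 5.790e+09 / (5.814e-05 · 893.6) = 167.6 m.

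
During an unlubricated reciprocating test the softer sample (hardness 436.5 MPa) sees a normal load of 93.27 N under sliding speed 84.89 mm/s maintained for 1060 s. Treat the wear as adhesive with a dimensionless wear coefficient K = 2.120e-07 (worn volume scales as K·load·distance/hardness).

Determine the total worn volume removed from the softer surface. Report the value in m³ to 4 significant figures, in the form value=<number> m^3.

Intermediates are shown rounded, and the computation carries full precision, and rounded just once: 4 significant figures.
Sliding speed v = 84.89 mm/s = 0.08489 m/s. Path length L = v·t = 0.08489 m/s × 1060 s = 89.98 m.
Hardness H = 436.5 MPa = 4.365e+08 Pa.
In SI base units, W = 93.27 N, H = 4.365e+08 Pa, K = 2.120e-07.
Volume removed: V = K·W·L/H = 2.120e-07 · 93.27 · 89.98 / 4.365e+08 = 4.076e-12 m³.

value=4.076e-12 m^3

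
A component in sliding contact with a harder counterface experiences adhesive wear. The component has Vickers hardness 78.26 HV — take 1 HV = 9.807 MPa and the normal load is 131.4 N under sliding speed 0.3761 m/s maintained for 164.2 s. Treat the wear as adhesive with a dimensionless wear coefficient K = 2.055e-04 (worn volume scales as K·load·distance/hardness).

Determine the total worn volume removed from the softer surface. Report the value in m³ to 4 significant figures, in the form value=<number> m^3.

value=2.173e-09 m^3

Every step holds full precision. The intermediates are shown rounded; one last rounding: four significant figures.
Convert: Distance covered L = v·t = 0.3761 m/s × 164.2 s = 61.76 m.
Convert: Hardness H = 78.26 HV × 9.807 MPa/HV = 767.5 MPa = 7.675e+08 Pa.
In SI base units: W = 131.4 N, H = 7.675e+08 Pa, K = 2.055e-04.
Archard relation: V = K·W·L/H = 2.055e-04 · 131.4 · 61.76 / 7.675e+08 = 2.173e-09 m³.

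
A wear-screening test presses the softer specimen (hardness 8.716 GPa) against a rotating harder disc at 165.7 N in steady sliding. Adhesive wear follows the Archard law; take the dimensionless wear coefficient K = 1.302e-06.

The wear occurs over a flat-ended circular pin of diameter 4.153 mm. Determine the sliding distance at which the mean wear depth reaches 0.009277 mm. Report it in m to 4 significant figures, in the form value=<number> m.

Each operation keeps exact precision; the intermediates appear rounded, and one last rounding to 4 significant digits.
Convert: Hardness H = 8.716 GPa = 8.716e+09 Pa.
Convert: Pin diameter d = 4.153 mm = 0.004153 m. Contact area A = π·d²/4 = π·(0.004153 m)²/4 = 1.355e-05 m².
Convert: Depth limit h_lim = 0.009277 mm = 9.277e-06 m.
In SI base units, W = 165.7 N, H = 8.716e+09 Pa, K = 1.302e-06.
Limit volume V_lim = h_lim·A = 9.277e-06 · 1.355e-05 = 1.257e-10 m³.
Inverting, life L = V_lim·H/(K·W) = 1.257e-10 · 8.716e+09 / (1.302e-06 · 165.7) = 5077 m.

value=5077 m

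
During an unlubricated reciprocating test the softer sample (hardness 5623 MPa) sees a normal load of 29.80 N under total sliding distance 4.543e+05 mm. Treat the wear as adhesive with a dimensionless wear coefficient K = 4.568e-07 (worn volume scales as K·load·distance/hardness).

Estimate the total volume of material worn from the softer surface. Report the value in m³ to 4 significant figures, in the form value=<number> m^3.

Intermediate values are shown rounded; all arithmetic runs at exact precision; one final rounding: four significant digits.
Sliding distance L = 4.543e+05 mm = 454.3 m.
Hardness H = 5623 MPa = 5.623e+09 Pa.
Expressed in SI base units: W = 29.80 N, H = 5.623e+09 Pa, K = 4.568e-07.
Archard relation: V = K·W·L/H = 4.568e-07 · 29.80 · 454.3 / 5.623e+09 = 1.100e-12 m³.

value=1.100e-12 m^3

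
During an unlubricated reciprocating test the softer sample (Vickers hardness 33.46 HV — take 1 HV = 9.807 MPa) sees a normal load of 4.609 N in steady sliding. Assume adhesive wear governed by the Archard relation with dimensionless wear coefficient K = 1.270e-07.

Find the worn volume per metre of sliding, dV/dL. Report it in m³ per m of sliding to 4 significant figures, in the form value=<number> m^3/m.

Intermediates are displayed rounded. All arithmetic keeps full precision, and rounded once at the end to four significant figures.
Convert: Hardness H = 33.46 HV × 9.807 MPa/HV = 328.1 MPa = 3.281e+08 Pa.
Collected in SI base units: W = 4.609 N, H = 3.281e+08 Pa, K = 1.270e-07.
Wear rate dV/dL = K·W/H — distance-free: 1.270e-07 · 4.609 / 3.281e+08 = 1.784e-15 m³/m.

value=1.784e-15 m^3/m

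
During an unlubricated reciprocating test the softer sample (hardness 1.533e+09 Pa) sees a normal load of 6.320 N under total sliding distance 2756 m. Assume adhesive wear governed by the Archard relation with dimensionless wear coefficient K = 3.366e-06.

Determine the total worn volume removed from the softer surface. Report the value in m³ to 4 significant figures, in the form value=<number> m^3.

All arithmetic maintains full float precision. Intermediates are printed rounded; one final rounding to 4 significant digits.
Working in SI base units: W = 6.320 N, H = 1.533e+09 Pa, K = 3.366e-06.
Wear volume V = K·W·L/H = 3.366e-06 · 6.320 · 2756 / 1.533e+09 = 3.824e-11 m³.

value=3.824e-11 m^3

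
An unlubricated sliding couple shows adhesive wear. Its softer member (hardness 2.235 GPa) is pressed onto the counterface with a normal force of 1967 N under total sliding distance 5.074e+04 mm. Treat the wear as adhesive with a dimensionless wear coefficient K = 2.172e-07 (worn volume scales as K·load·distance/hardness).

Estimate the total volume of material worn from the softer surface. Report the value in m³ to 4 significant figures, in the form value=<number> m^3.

value=9.699e-12 m^3

Printed values are rounded. Each operation holds full precision; a single final rounding, at four significant digits.
Convert: The distance L = 5.074e+04 mm = 50.74 m.
Convert: Hardness H = 2.235 GPa = 2.235e+09 Pa.
In SI base units, W = 1967 N, H = 2.235e+09 Pa, K = 2.172e-07.
By Archard's law, V = K·W·L/H = 2.172e-07 · 1967 · 50.74 / 2.235e+09 = 9.699e-12 m³.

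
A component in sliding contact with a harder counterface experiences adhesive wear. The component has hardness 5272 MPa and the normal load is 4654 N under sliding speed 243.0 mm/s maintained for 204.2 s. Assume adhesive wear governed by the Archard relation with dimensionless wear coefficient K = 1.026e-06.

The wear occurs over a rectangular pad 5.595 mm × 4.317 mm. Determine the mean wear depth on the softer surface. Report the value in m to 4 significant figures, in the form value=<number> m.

value=1.861e-06 m

All arithmetic maintains full precision; intermediate values are shown rounded — a lone final rounding: four significant figures.
Convert: Sliding speed v = 243.0 mm/s = 0.2430 m/s. The distance L = v·t = 0.2430 m/s × 204.2 s = 49.62 m.
Convert: Hardness H = 5272 MPa = 5.272e+09 Pa.
Convert: Pad sides 5.595 mm × 4.317 mm = 0.005595 m × 0.004317 m. Contact area A = 0.005595 m × 0.004317 m = 2.415e-05 m².
Expressed in SI base units: W = 4654 N, H = 5.272e+09 Pa, K = 1.026e-06.
The Archard volume V = K·W·L/H = 1.026e-06 · 4654 · 49.62 / 5.272e+09 = 4.494e-11 m³.
Depth h = V/A = 4.494e-11 / 2.415e-05 = 1.861e-06 m.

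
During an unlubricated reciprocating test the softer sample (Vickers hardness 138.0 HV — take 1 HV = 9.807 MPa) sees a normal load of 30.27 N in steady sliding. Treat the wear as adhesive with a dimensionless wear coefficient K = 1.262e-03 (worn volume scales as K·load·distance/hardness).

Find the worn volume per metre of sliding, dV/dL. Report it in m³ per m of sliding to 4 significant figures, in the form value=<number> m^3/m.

value=2.823e-11 m^3/m

Intermediate values are printed rounded; the algebra maintains full float precision. Rounded just once: four significant digits.
Convert: Hardness H = 138.0 HV × 9.807 MPa/HV = 1353 MPa = 1.353e+09 Pa.
Collected in SI base units: W = 30.27 N, H = 1.353e+09 Pa, K = 1.262e-03.
Volumetric rate dV/dL = K·W/H, per unit distance: 1.262e-03 · 30.27 / 1.353e+09 = 2.823e-11 m³/m.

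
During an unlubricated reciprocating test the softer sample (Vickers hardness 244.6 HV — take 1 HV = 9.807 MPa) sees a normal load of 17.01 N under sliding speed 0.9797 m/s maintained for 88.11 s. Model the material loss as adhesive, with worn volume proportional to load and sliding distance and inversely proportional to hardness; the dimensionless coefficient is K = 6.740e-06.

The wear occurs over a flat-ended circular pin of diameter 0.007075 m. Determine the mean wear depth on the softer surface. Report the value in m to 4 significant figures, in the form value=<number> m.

Intermediate values are printed rounded — every step keeps exact precision, and a lone final rounding, at four significant figures.
Convert: The distance L = v·t = 0.9797 m/s × 88.11 s = 86.32 m.
Convert: Hardness H = 244.6 HV × 9.807 MPa/HV = 2399 MPa = 2.399e+09 Pa.
Convert: Contact area A = π·d²/4 = π·(0.007075 m)²/4 = 3.931e-05 m².
As SI base values: W = 17.01 N, H = 2.399e+09 Pa, K = 6.740e-06.
Archard volume V = K·W·L/H = 6.740e-06 · 17.01 · 86.32 / 2.399e+09 = 4.126e-12 m³.
Mean wear depth h = V/A = 4.126e-12 / 3.931e-05 = 1.049e-07 m.

value=1.049e-07 m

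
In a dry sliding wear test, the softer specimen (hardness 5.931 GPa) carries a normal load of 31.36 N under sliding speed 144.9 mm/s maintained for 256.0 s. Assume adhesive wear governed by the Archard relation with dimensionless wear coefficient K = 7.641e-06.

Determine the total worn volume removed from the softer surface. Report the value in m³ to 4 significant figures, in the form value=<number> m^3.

All working math runs at full float precision — the intermediates appear rounded — one final rounding to four significant digits.
Convert: Sliding speed v = 144.9 mm/s = 0.1449 m/s. Total distance L = v·t = 0.1449 m/s × 256.0 s = 37.09 m.
Convert: Hardness H = 5.931 GPa = 5.931e+09 Pa.
Restated in SI base units: W = 31.36 N, H = 5.931e+09 Pa, K = 7.641e-06.
Wear volume V = K·W·L/H = 7.641e-06 · 31.36 · 37.09 / 5.931e+09 = 1.499e-12 m³.

value=1.499e-12 m^3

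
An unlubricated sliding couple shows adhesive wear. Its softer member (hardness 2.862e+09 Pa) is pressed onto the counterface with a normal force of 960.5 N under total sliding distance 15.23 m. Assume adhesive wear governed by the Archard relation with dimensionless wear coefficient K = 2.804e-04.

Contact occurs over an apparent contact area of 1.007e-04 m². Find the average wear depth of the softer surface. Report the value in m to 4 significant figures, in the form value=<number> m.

All working math carries exact precision; the intermediates are shown rounded, and rounded once at the end: 4 significant digits.
Collected in SI base units: W = 960.5 N, H = 2.862e+09 Pa, K = 2.804e-04.
Archard relation: V = K·W·L/H = 2.804e-04 · 960.5 · 15.23 / 2.862e+09 = 1.433e-09 m³.
Depth of wear h = V/A = 1.433e-09 / 1.007e-04 = 1.423e-05 m.

value=1.423e-05 m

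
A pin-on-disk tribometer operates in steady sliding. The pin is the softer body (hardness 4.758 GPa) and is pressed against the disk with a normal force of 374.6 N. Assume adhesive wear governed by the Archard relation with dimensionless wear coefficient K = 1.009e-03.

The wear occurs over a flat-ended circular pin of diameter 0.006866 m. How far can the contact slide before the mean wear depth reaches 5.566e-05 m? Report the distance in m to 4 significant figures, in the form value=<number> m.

Printed values are rounded; the algebra carries full precision, and one last rounding to four significant figures.
Hardness H = 4.758 GPa = 4.758e+09 Pa.
Contact area A = π·d²/4 = π·(0.006866 m)²/4 = 3.703e-05 m².
As SI base values: W = 374.6 N, H = 4.758e+09 Pa, K = 1.009e-03.
Wearable volume V_lim = h_lim·A = 5.566e-05 · 3.703e-05 = 2.061e-09 m³.
Sliding life L = V_lim·H/(K·W) = 2.061e-09 · 4.758e+09 / (1.009e-03 · 374.6) = 25.94 m.

value=25.94 m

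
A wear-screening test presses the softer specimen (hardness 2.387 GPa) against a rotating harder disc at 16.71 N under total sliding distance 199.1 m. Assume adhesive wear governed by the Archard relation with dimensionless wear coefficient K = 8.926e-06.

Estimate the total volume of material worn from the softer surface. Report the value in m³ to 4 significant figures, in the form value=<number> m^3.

Intermediate values appear rounded. All working math carries exact precision — a single final rounding, at four significant digits.
Convert: Hardness H = 2.387 GPa = 2.387e+09 Pa.
Restated in SI base units: W = 16.71 N, H = 2.387e+09 Pa, K = 8.926e-06.
Wear volume V = K·W·L/H = 8.926e-06 · 16.71 · 199.1 / 2.387e+09 = 1.244e-11 m³.

value=1.244e-11 m^3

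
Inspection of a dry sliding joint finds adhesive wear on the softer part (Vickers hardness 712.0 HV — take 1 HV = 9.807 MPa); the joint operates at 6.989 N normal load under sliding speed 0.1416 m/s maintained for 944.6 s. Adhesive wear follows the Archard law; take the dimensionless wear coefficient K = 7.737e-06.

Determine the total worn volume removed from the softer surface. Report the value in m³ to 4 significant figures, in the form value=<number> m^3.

All working math holds full precision — displayed values are rounded, and one final rounding to four significant figures.
Convert: Path length L = v·t = 0.1416 m/s × 944.6 s = 133.8 m.
Convert: Hardness H = 712.0 HV × 9.807 MPa/HV = 6983 MPa = 6.983e+09 Pa.
Collected in SI base units: W = 6.989 N, H = 6.983e+09 Pa, K = 7.737e-06.
By Archard's law, V = K·W·L/H = 7.737e-06 · 6.989 · 133.8 / 6.983e+09 = 1.036e-12 m³.

value=1.036e-12 m^3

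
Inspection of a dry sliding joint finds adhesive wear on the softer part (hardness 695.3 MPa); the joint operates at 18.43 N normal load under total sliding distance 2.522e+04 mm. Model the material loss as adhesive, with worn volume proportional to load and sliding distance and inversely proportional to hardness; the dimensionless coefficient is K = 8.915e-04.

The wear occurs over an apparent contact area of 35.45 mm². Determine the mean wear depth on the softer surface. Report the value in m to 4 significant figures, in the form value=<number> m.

Intermediate values appear rounded. Each operation keeps exact precision — rounded just once, at four significant figures.
Sliding distance L = 2.522e+04 mm = 25.22 m.
Hardness H = 695.3 MPa = 6.953e+08 Pa.
Contact area A = 35.45 mm² = 3.545e-05 m².
Working in SI base units: W = 18.43 N, H = 6.953e+08 Pa, K = 8.915e-04.
Archard volume V = K·W·L/H = 8.915e-04 · 18.43 · 25.22 / 6.953e+08 = 5.960e-10 m³.
Depth h = V/A = 5.960e-10 / 3.545e-05 = 1.681e-05 m.

value=1.681e-05 m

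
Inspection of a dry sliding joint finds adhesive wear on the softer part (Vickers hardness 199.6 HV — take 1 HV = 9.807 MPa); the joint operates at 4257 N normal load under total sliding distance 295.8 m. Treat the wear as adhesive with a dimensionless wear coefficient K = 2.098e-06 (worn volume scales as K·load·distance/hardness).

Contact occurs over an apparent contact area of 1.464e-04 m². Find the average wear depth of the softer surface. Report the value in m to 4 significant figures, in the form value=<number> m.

Intermediates are printed rounded — each operation carries full precision. Rounded just once to 4 significant figures.
Hardness H = 199.6 HV × 9.807 MPa/HV = 1957 MPa = 1.957e+09 Pa.
Expressed in SI base units: W = 4257 N, H = 1.957e+09 Pa, K = 2.098e-06.
Apply Archard: V = K·W·L/H = 2.098e-06 · 4257 · 295.8 / 1.957e+09 = 1.350e-09 m³.
Depth h = V/A = 1.350e-09 / 1.464e-04 = 9.219e-06 m.

value=9.219e-06 m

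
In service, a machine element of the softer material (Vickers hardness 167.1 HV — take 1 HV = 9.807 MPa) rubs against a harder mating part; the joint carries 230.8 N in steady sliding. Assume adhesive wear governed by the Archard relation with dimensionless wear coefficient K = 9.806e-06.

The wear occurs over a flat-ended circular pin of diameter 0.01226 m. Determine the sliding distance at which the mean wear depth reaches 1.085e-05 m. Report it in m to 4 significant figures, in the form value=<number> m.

value=927.4 m

Every step runs at full precision, and intermediates are printed rounded, and a single final rounding to 4 significant figures.
Hardness H = 167.1 HV × 9.807 MPa/HV = 1639 MPa = 1.639e+09 Pa.
Contact area A = π·d²/4 = π·(0.01226 m)²/4 = 1.181e-04 m².
In SI base units: W = 230.8 N, H = 1.639e+09 Pa, K = 9.806e-06.
Permissible volume V_lim = h_lim·A = 1.085e-05 · 1.181e-04 = 1.281e-09 m³.
Thus life L = V_lim·H/(K·W) = 1.281e-09 · 1.639e+09 / (9.806e-06 · 230.8) = 927.4 m.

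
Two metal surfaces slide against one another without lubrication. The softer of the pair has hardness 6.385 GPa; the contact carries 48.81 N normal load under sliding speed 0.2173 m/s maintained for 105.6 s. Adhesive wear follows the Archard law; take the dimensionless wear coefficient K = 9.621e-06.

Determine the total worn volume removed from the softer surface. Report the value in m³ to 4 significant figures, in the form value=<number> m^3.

Displayed values are rounded — each operation runs at exact precision; rounded just once to four significant figures.
Convert: Distance L = v·t = 0.2173 m/s × 105.6 s = 22.95 m.
Convert: Hardness H = 6.385 GPa = 6.385e+09 Pa.
SI base units throughout: W = 48.81 N, H = 6.385e+09 Pa, K = 9.621e-06.
Archard relation: V = K·W·L/H = 9.621e-06 · 48.81 · 22.95 / 6.385e+09 = 1.688e-12 m³.

value=1.688e-12 m^3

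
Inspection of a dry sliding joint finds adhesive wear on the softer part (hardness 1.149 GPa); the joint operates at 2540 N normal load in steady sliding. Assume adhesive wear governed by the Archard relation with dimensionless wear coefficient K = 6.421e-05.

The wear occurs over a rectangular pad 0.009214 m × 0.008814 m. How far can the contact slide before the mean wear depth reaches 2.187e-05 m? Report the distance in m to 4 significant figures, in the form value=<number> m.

value=12.51 m

All working math carries full float precision, and the intermediates appear rounded — one last rounding to 4 significant figures.
Hardness H = 1.149 GPa = 1.149e+09 Pa.
Contact area A = 0.009214 m × 0.008814 m = 8.121e-05 m².
As SI base values: W = 2540 N, H = 1.149e+09 Pa, K = 6.421e-05.
At the depth limit, V_lim = h_lim·A = 2.187e-05 · 8.121e-05 = 1.776e-09 m³.
Thus life L = V_lim·H/(K·W) = 1.776e-09 · 1.149e+09 / (6.421e-05 · 2540) = 12.51 m.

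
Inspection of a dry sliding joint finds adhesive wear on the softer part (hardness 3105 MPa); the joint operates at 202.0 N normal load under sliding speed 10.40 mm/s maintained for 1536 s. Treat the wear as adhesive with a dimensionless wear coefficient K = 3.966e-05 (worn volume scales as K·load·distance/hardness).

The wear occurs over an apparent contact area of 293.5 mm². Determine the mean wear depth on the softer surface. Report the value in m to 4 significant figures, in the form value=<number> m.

value=1.404e-07 m

Shown intermediates are rounded. The computation keeps full precision — one final rounding: four significant figures.
Sliding speed v = 10.40 mm/s = 0.01040 m/s. Total distance L = v·t = 0.01040 m/s × 1536 s = 15.97 m.
Hardness H = 3105 MPa = 3.105e+09 Pa.
Contact area A = 293.5 mm² = 2.935e-04 m².
In SI base units, W = 202.0 N, H = 3.105e+09 Pa, K = 3.966e-05.
Archard relation: V = K·W·L/H = 3.966e-05 · 202.0 · 15.97 / 3.105e+09 = 4.122e-11 m³.
Mean depth h = V/A = 4.122e-11 / 2.935e-04 = 1.404e-07 m.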